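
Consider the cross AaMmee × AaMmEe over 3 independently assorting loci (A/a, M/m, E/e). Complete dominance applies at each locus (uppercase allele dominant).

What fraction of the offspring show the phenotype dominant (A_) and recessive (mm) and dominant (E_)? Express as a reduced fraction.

P(A_ mm E_) = 3/32

AaMmee gametes: AMe×2, Ame×2, aMe×2, ame×2
AaMmEe gametes: AME×1, AMe×1, AmE×1, Ame×1, aME×1, aMe×1, amE×1, ame×1
AaMmee×AaMmEe grid (8·8=64): AAMMEe=2 AAMMee=2 AAMmEe=4 AAMmee=4 AAmmEe=2 AAmmee=2 AaMMEe=4 AaMMee=4 AaMmEe=8 AaMmee=8 AammEe=4 Aammee=4 aaMMEe=2 aaMMee=2 aaMmEe=4 aaMmee=4 aammEe=2 aammee=2
A_ mm E_ hits 6/64; gcd=2; 6÷2/64÷2 = 3/32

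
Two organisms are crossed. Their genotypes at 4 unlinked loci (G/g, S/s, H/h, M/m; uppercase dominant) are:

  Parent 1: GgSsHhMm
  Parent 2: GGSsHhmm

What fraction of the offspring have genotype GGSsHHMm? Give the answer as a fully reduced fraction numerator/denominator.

P(GGSsHHMm) = 1/32

GgSsHhMm gametes: GSHM×1, GSHm×1, GShM×1, GShm×1, GsHM×1, GsHm×1, GshM×1, Gshm×1, gSHM×1, gSHm×1, gShM×1, gShm×1, gsHM×1, gsHm×1, gshM×1, gshm×1
GGSsHhmm gametes: GSHm×4, GShm×4, GsHm×4, Gshm×4
GgSsHhMm×GGSsHhmm grid (16·16=256): GGSSHHMm=4 GGSSHHmm=4 GGSSHhMm=8 GGSSHhmm=8 GGSShhMm=4 GGSShhmm=4 GGSsHHMm=8 GGSsHHmm=8 GGSsHhMm=16 GGSsHhmm=16 GGSshhMm=8 GGSshhmm=8 GGssHHMm=4 GGssHHmm=4 GGssHhMm=8 GGssHhmm=8 GGsshhMm=4 GGsshhmm=4 GgSSHHMm=4 GgSSHHmm=4 GgSSHhMm=8 GgSSHhmm=8 GgSShhMm=4 GgSShhmm=4 GgSsHHMm=8 GgSsHHmm=8 GgSsHhMm=16 GgSsHhmm=16 GgSshhMm=8 GgSshhmm=8 GgssHHMm=4 GgssHHmm=4 GgssHhMm=8 GgssHhmm=8 GgsshhMm=4 Ggsshhmm=4
GGSsHHMm hits 8/256; gcd=8; 8÷8/256÷8 = 1/32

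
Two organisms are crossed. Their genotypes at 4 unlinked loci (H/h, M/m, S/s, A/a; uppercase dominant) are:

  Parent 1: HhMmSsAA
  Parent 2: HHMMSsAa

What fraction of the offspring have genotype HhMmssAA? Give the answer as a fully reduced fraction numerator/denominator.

P(HhMmssAA) = 1/32

HhMmSsAA gametes: HMSA×2, HMsA×2, HmSA×2, HmsA×2, hMSA×2, hMsA×2, hmSA×2, hmsA×2
HHMMSsAa gametes: HMSA×4, HMSa×4, HMsA×4, HMsa×4
HhMmSsAA×HHMMSsAa grid (16·16=256): HHMMSSAA=8 HHMMSSAa=8 HHMMSsAA=16 HHMMSsAa=16 HHMMssAA=8 HHMMssAa=8 HHMmSSAA=8 HHMmSSAa=8 HHMmSsAA=16 HHMmSsAa=16 HHMmssAA=8 HHMmssAa=8 HhMMSSAA=8 HhMMSSAa=8 HhMMSsAA=16 HhMMSsAa=16 HhMMssAA=8 HhMMssAa=8 HhMmSSAA=8 HhMmSSAa=8 HhMmSsAA=16 HhMmSsAa=16 HhMmssAA=8 HhMmssAa=8
HhMmssAA hits 8/256; gcd=8; 8÷8/256÷8 = 1/32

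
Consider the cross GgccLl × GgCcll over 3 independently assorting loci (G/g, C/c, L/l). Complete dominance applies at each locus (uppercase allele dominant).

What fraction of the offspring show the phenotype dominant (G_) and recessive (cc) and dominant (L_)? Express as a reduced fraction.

P(G_ cc L_) = 3/16

GgccLl gametes: GcL×2, Gcl×2, gcL×2, gcl×2
GgCcll gametes: GCl×2, Gcl×2, gCl×2, gcl×2
GgccLl×GgCcll grid (8·8=64): GGCcLl=4 GGCcll=4 GGccLl=4 GGccll=4 GgCcLl=8 GgCcll=8 GgccLl=8 Ggccll=8 ggCcLl=4 ggCcll=4 ggccLl=4 ggccll=4
G_ cc L_ hits 12/64; gcd=4; 12÷4/64÷4 = 3/16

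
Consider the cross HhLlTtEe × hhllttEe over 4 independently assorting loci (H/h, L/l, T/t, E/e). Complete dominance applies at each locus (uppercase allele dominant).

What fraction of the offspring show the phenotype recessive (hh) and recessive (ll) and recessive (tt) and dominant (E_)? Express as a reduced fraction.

HhLlTtEe gametes: HLTE×1, HLTe×1, HLtE×1, HLte×1, HlTE×1, HlTe×1, HltE×1, Hlte×1, hLTE×1, hLTe×1, hLtE×1, hLte×1, hlTE×1, hlTe×1, hltE×1, hlte×1
hhllttEe gametes: hltE×8, hlte×8
HhLlTtEe×hhllttEe grid (16·16=256): HhLlTtEE=8 HhLlTtEe=16 HhLlTtee=8 HhLlttEE=8 HhLlttEe=16 HhLlttee=8 HhllTtEE=8 HhllTtEe=16 HhllTtee=8 HhllttEE=8 HhllttEe=16 Hhllttee=8 hhLlTtEE=8 hhLlTtEe=16 hhLlTtee=8 hhLlttEE=8 hhLlttEe=16 hhLlttee=8 hhllTtEE=8 hhllTtEe=16 hhllTtee=8 hhllttEE=8 hhllttEe=16 hhllttee=8
hh ll tt E_ hits 24/256; gcd=8; 24÷8/256÷8 = 3/32

P(hh ll tt E_) = 3/32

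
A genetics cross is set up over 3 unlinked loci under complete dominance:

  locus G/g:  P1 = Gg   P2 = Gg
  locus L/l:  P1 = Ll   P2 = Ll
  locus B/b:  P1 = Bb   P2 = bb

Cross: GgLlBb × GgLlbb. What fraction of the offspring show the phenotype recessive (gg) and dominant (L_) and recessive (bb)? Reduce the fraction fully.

GgLlBb gametes: GLB×1, GLb×1, GlB×1, Glb×1, gLB×1, gLb×1, glB×1, glb×1
GgLlbb gametes: GLb×2, Glb×2, gLb×2, glb×2
GgLlBb×GgLlbb grid (8·8=64): GGLLBb=2 GGLLbb=2 GGLlBb=4 GGLlbb=4 GGllBb=2 GGllbb=2 GgLLBb=4 GgLLbb=4 GgLlBb=8 GgLlbb=8 GgllBb=4 Ggllbb=4 ggLLBb=2 ggLLbb=2 ggLlBb=4 ggLlbb=4 ggllBb=2 ggllbb=2
gg L_ bb hits 6/64; gcd=2; 6÷2/64÷2 = 3/32

P(gg L_ bb) = 3/32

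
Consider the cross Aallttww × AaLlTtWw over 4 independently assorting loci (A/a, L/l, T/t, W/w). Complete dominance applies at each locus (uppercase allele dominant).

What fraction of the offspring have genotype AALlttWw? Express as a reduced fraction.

P(AALlttWw) = 1/32

Aallttww gametes: Altw×8, altw×8
AaLlTtWw gametes: ALTW×1, ALTw×1, ALtW×1, ALtw×1, AlTW×1, AlTw×1, AltW×1, Altw×1, aLTW×1, aLTw×1, aLtW×1, aLtw×1, alTW×1, alTw×1, altW×1, altw×1
Aallttww×AaLlTtWw grid (16·16=256): AALlTtWw=8 AALlTtww=8 AALlttWw=8 AALlttww=8 AAllTtWw=8 AAllTtww=8 AAllttWw=8 AAllttww=8 AaLlTtWw=16 AaLlTtww=16 AaLlttWw=16 AaLlttww=16 AallTtWw=16 AallTtww=16 AallttWw=16 Aallttww=16 aaLlTtWw=8 aaLlTtww=8 aaLlttWw=8 aaLlttww=8 aallTtWw=8 aallTtww=8 aallttWw=8 aallttww=8
AALlttWw hits 8/256; gcd=8; 8÷8/256÷8 = 1/32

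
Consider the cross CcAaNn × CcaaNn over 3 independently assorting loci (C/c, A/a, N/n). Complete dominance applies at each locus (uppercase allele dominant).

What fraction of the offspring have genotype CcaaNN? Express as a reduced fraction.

P(CcaaNN) = 1/16

CcAaNn gametes: CAN×1, CAn×1, CaN×1, Can×1, cAN×1, cAn×1, caN×1, can×1
CcaaNn gametes: CaN×2, Can×2, caN×2, can×2
CcAaNn×CcaaNn grid (8·8=64): CCAaNN=2 CCAaNn=4 CCAann=2 CCaaNN=2 CCaaNn=4 CCaann=2 CcAaNN=4 CcAaNn=8 CcAann=4 CcaaNN=4 CcaaNn=8 Ccaann=4 ccAaNN=2 ccAaNn=4 ccAann=2 ccaaNN=2 ccaaNn=4 ccaann=2
CcaaNN hits 4/64; gcd=4; 4÷4/64÷4 = 1/16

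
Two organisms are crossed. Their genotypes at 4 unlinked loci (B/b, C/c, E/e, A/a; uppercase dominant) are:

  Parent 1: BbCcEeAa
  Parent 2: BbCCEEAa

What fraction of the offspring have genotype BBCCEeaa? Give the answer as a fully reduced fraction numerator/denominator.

BbCcEeAa gametes: BCEA×1, BCEa×1, BCeA×1, BCea×1, BcEA×1, BcEa×1, BceA×1, Bcea×1, bCEA×1, bCEa×1, bCeA×1, bCea×1, bcEA×1, bcEa×1, bceA×1, bcea×1
BbCCEEAa gametes: BCEA×4, BCEa×4, bCEA×4, bCEa×4
BbCcEeAa×BbCCEEAa grid (16·16=256): BBCCEEAA=4 BBCCEEAa=8 BBCCEEaa=4 BBCCEeAA=4 BBCCEeAa=8 BBCCEeaa=4 BBCcEEAA=4 BBCcEEAa=8 BBCcEEaa=4 BBCcEeAA=4 BBCcEeAa=8 BBCcEeaa=4 BbCCEEAA=8 BbCCEEAa=16 BbCCEEaa=8 BbCCEeAA=8 BbCCEeAa=16 BbCCEeaa=8 BbCcEEAA=8 BbCcEEAa=16 BbCcEEaa=8 BbCcEeAA=8 BbCcEeAa=16 BbCcEeaa=8 bbCCEEAA=4 bbCCEEAa=8 bbCCEEaa=4 bbCCEeAA=4 bbCCEeAa=8 bbCCEeaa=4 bbCcEEAA=4 bbCcEEAa=8 bbCcEEaa=4 bbCcEeAA=4 bbCcEeAa=8 bbCcEeaa=4
BBCCEeaa hits 4/256; gcd=4; 4÷4/256÷4 = 1/64

P(BBCCEeaa) = 1/64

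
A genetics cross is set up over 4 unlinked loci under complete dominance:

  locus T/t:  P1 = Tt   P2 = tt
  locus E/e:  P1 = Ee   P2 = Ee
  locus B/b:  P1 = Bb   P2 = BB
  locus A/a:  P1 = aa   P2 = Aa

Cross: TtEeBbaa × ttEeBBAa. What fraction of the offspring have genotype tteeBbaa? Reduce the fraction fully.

TtEeBbaa gametes: TEBa×2, TEba×2, TeBa×2, Teba×2, tEBa×2, tEba×2, teBa×2, teba×2
ttEeBBAa gametes: tEBA×4, tEBa×4, teBA×4, teBa×4
TtEeBbaa×ttEeBBAa grid (16·16=256): TtEEBBAa=8 TtEEBBaa=8 TtEEBbAa=8 TtEEBbaa=8 TtEeBBAa=16 TtEeBBaa=16 TtEeBbAa=16 TtEeBbaa=16 TteeBBAa=8 TteeBBaa=8 TteeBbAa=8 TteeBbaa=8 ttEEBBAa=8 ttEEBBaa=8 ttEEBbAa=8 ttEEBbaa=8 ttEeBBAa=16 ttEeBBaa=16 ttEeBbAa=16 ttEeBbaa=16 tteeBBAa=8 tteeBBaa=8 tteeBbAa=8 tteeBbaa=8
tteeBbaa hits 8/256; gcd=8; 8÷8/256÷8 = 1/32

P(tteeBbaa) = 1/32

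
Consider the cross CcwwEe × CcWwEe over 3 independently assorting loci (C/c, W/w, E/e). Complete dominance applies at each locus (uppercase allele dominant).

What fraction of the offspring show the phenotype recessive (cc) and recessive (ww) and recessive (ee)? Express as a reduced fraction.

P(cc ww ee) = 1/32

CcwwEe gametes: CwE×2, Cwe×2, cwE×2, cwe×2
CcWwEe gametes: CWE×1, CWe×1, CwE×1, Cwe×1, cWE×1, cWe×1, cwE×1, cwe×1
CcwwEe×CcWwEe grid (8·8=64): CCWwEE=2 CCWwEe=4 CCWwee=2 CCwwEE=2 CCwwEe=4 CCwwee=2 CcWwEE=4 CcWwEe=8 CcWwee=4 CcwwEE=4 CcwwEe=8 Ccwwee=4 ccWwEE=2 ccWwEe=4 ccWwee=2 ccwwEE=2 ccwwEe=4 ccwwee=2
cc ww ee hits 2/64; gcd=2; 2÷2/64÷2 = 1/32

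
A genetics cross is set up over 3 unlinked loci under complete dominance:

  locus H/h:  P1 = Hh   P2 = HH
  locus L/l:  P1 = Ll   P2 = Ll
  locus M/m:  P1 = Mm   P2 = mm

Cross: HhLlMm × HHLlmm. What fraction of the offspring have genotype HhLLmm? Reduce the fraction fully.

HhLlMm gametes: HLM×1, HLm×1, HlM×1, Hlm×1, hLM×1, hLm×1, hlM×1, hlm×1
HHLlmm gametes: HLm×4, Hlm×4
HhLlMm×HHLlmm grid (8·8=64): HHLLMm=4 HHLLmm=4 HHLlMm=8 HHLlmm=8 HHllMm=4 HHllmm=4 HhLLMm=4 HhLLmm=4 HhLlMm=8 HhLlmm=8 HhllMm=4 Hhllmm=4
HhLLmm hits 4/64; gcd=4; 4÷4/64÷4 = 1/16

P(HhLLmm) = 1/16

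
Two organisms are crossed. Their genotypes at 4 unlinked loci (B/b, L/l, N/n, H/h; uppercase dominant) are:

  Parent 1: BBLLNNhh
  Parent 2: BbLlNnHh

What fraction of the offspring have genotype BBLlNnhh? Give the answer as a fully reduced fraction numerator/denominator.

BBLLNNhh gametes: BLNh×16
BbLlNnHh gametes: BLNH×1, BLNh×1, BLnH×1, BLnh×1, BlNH×1, BlNh×1, BlnH×1, Blnh×1, bLNH×1, bLNh×1, bLnH×1, bLnh×1, blNH×1, blNh×1, blnH×1, blnh×1
BBLLNNhh×BbLlNnHh grid (16·16=256): BBLLNNHh=16 BBLLNNhh=16 BBLLNnHh=16 BBLLNnhh=16 BBLlNNHh=16 BBLlNNhh=16 BBLlNnHh=16 BBLlNnhh=16 BbLLNNHh=16 BbLLNNhh=16 BbLLNnHh=16 BbLLNnhh=16 BbLlNNHh=16 BbLlNNhh=16 BbLlNnHh=16 BbLlNnhh=16
BBLlNnhh hits 16/256; gcd=16; 16÷16/256÷16 = 1/16

P(BBLlNnhh) = 1/16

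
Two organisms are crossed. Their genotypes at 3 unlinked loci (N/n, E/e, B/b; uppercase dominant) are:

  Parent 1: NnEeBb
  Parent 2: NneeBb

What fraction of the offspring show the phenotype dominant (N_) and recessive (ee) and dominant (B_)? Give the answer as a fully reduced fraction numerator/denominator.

NnEeBb gametes: NEB×1, NEb×1, NeB×1, Neb×1, nEB×1, nEb×1, neB×1, neb×1
NneeBb gametes: NeB×2, Neb×2, neB×2, neb×2
NnEeBb×NneeBb grid (8·8=64): NNEeBB=2 NNEeBb=4 NNEebb=2 NNeeBB=2 NNeeBb=4 NNeebb=2 NnEeBB=4 NnEeBb=8 NnEebb=4 NneeBB=4 NneeBb=8 Nneebb=4 nnEeBB=2 nnEeBb=4 nnEebb=2 nneeBB=2 nneeBb=4 nneebb=2
N_ ee B_ hits 18/64; gcd=2; 18÷2/64÷2 = 9/32

P(N_ ee B_) = 9/32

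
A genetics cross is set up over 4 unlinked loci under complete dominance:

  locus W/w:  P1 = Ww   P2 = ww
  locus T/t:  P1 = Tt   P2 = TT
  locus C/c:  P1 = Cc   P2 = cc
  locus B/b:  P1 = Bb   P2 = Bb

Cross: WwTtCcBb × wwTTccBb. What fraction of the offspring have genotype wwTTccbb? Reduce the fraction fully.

WwTtCcBb gametes: WTCB×1, WTCb×1, WTcB×1, WTcb×1, WtCB×1, WtCb×1, WtcB×1, Wtcb×1, wTCB×1, wTCb×1, wTcB×1, wTcb×1, wtCB×1, wtCb×1, wtcB×1, wtcb×1
wwTTccBb gametes: wTcB×8, wTcb×8
WwTtCcBb×wwTTccBb grid (16·16=256): WwTTCcBB=8 WwTTCcBb=16 WwTTCcbb=8 WwTTccBB=8 WwTTccBb=16 WwTTccbb=8 WwTtCcBB=8 WwTtCcBb=16 WwTtCcbb=8 WwTtccBB=8 WwTtccBb=16 WwTtccbb=8 wwTTCcBB=8 wwTTCcBb=16 wwTTCcbb=8 wwTTccBB=8 wwTTccBb=16 wwTTccbb=8 wwTtCcBB=8 wwTtCcBb=16 wwTtCcbb=8 wwTtccBB=8 wwTtccBb=16 wwTtccbb=8
wwTTccbb hits 8/256; gcd=8; 8÷8/256÷8 = 1/32

P(wwTTccbb) = 1/32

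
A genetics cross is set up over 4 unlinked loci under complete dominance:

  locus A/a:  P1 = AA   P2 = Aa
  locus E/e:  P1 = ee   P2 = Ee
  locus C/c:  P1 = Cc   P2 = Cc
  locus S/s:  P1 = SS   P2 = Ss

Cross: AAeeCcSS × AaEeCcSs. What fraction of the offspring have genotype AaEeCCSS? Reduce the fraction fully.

AAeeCcSS gametes: AeCS×8, AecS×8
AaEeCcSs gametes: AECS×1, AECs×1, AEcS×1, AEcs×1, AeCS×1, AeCs×1, AecS×1, Aecs×1, aECS×1, aECs×1, aEcS×1, aEcs×1, aeCS×1, aeCs×1, aecS×1, aecs×1
AAeeCcSS×AaEeCcSs grid (16·16=256): AAEeCCSS=8 AAEeCCSs=8 AAEeCcSS=16 AAEeCcSs=16 AAEeccSS=8 AAEeccSs=8 AAeeCCSS=8 AAeeCCSs=8 AAeeCcSS=16 AAeeCcSs=16 AAeeccSS=8 AAeeccSs=8 AaEeCCSS=8 AaEeCCSs=8 AaEeCcSS=16 AaEeCcSs=16 AaEeccSS=8 AaEeccSs=8 AaeeCCSS=8 AaeeCCSs=8 AaeeCcSS=16 AaeeCcSs=16 AaeeccSS=8 AaeeccSs=8
AaEeCCSS hits 8/256; gcd=8; 8÷8/256÷8 = 1/32

P(AaEeCCSS) = 1/32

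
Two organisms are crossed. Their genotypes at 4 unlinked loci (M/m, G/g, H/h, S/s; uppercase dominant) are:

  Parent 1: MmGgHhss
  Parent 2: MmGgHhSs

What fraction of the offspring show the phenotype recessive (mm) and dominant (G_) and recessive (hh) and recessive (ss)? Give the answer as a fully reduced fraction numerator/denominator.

P(mm G_ hh ss) = 3/128

MmGgHhss gametes: MGHs×2, MGhs×2, MgHs×2, Mghs×2, mGHs×2, mGhs×2, mgHs×2, mghs×2
MmGgHhSs gametes: MGHS×1, MGHs×1, MGhS×1, MGhs×1, MgHS×1, MgHs×1, MghS×1, Mghs×1, mGHS×1, mGHs×1, mGhS×1, mGhs×1, mgHS×1, mgHs×1, mghS×1, mghs×1
MmGgHhss×MmGgHhSs grid (16·16=256): MMGGHHSs=2 MMGGHHss=2 MMGGHhSs=4 MMGGHhss=4 MMGGhhSs=2 MMGGhhss=2 MMGgHHSs=4 MMGgHHss=4 MMGgHhSs=8 MMGgHhss=8 MMGghhSs=4 MMGghhss=4 MMggHHSs=2 MMggHHss=2 MMggHhSs=4 MMggHhss=4 MMgghhSs=2 MMgghhss=2 MmGGHHSs=4 MmGGHHss=4 MmGGHhSs=8 MmGGHhss=8 MmGGhhSs=4 MmGGhhss=4 MmGgHHSs=8 MmGgHHss=8 MmGgHhSs=16 MmGgHhss=16 MmGghhSs=8 MmGghhss=8 MmggHHSs=4 MmggHHss=4 MmggHhSs=8 MmggHhss=8 MmgghhSs=4 Mmgghhss=4 mmGGHHSs=2 mmGGHHss=2 mmGGHhSs=4 mmGGHhss=4 mmGGhhSs=2 mmGGhhss=2 mmGgHHSs=4 mmGgHHss=4 mmGgHhSs=8 mmGgHhss=8 mmGghhSs=4 mmGghhss=4 mmggHHSs=2 mmggHHss=2 mmggHhSs=4 mmggHhss=4 mmgghhSs=2 mmgghhss=2
mm G_ hh ss hits 6/256; gcd=2; 6÷2/256÷2 = 3/128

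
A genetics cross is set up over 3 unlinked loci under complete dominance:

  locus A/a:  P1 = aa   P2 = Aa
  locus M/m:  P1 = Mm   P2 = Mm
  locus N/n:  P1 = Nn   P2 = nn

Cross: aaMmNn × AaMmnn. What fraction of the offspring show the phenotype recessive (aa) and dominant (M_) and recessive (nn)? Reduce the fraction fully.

aaMmNn gametes: aMN×2, aMn×2, amN×2, amn×2
AaMmnn gametes: AMn×2, Amn×2, aMn×2, amn×2
aaMmNn×AaMmnn grid (8·8=64): AaMMNn=4 AaMMnn=4 AaMmNn=8 AaMmnn=8 AammNn=4 Aammnn=4 aaMMNn=4 aaMMnn=4 aaMmNn=8 aaMmnn=8 aammNn=4 aammnn=4
aa M_ nn hits 12/64; gcd=4; 12÷4/64÷4 = 3/16

P(aa M_ nn) = 3/16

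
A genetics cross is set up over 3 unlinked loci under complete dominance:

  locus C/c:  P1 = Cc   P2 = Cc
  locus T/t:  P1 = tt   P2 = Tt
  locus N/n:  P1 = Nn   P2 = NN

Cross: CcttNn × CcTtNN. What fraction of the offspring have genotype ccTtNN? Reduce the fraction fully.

CcttNn gametes: CtN×2, Ctn×2, ctN×2, ctn×2
CcTtNN gametes: CTN×2, CtN×2, cTN×2, ctN×2
CcttNn×CcTtNN grid (8·8=64): CCTtNN=4 CCTtNn=4 CCttNN=4 CCttNn=4 CcTtNN=8 CcTtNn=8 CcttNN=8 CcttNn=8 ccTtNN=4 ccTtNn=4 ccttNN=4 ccttNn=4
ccTtNN hits 4/64; gcd=4; 4÷4/64÷4 = 1/16

P(ccTtNN) = 1/16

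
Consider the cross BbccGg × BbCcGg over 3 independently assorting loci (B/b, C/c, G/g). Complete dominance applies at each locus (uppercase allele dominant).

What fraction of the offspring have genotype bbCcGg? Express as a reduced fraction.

BbccGg gametes: BcG×2, Bcg×2, bcG×2, bcg×2
BbCcGg gametes: BCG×1, BCg×1, BcG×1, Bcg×1, bCG×1, bCg×1, bcG×1, bcg×1
BbccGg×BbCcGg grid (8·8=64): BBCcGG=2 BBCcGg=4 BBCcgg=2 BBccGG=2 BBccGg=4 BBccgg=2 BbCcGG=4 BbCcGg=8 BbCcgg=4 BbccGG=4 BbccGg=8 Bbccgg=4 bbCcGG=2 bbCcGg=4 bbCcgg=2 bbccGG=2 bbccGg=4 bbccgg=2
bbCcGg hits 4/64; gcd=4; 4÷4/64÷4 = 1/16

P(bbCcGg) = 1/16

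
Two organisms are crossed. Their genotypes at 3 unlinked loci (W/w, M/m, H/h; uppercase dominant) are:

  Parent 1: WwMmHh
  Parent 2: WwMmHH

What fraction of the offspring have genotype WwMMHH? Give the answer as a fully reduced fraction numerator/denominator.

P(WwMMHH) = 1/16

WwMmHh gametes: WMH×1, WMh×1, WmH×1, Wmh×1, wMH×1, wMh×1, wmH×1, wmh×1
WwMmHH gametes: WMH×2, WmH×2, wMH×2, wmH×2
WwMmHh×WwMmHH grid (8·8=64): WWMMHH=2 WWMMHh=2 WWMmHH=4 WWMmHh=4 WWmmHH=2 WWmmHh=2 WwMMHH=4 WwMMHh=4 WwMmHH=8 WwMmHh=8 WwmmHH=4 WwmmHh=4 wwMMHH=2 wwMMHh=2 wwMmHH=4 wwMmHh=4 wwmmHH=2 wwmmHh=2
WwMMHH hits 4/64; gcd=4; 4÷4/64÷4 = 1/16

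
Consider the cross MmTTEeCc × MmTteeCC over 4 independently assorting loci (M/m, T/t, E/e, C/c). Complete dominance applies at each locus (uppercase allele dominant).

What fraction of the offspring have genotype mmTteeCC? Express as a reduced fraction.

MmTTEeCc gametes: MTEC×2, MTEc×2, MTeC×2, MTec×2, mTEC×2, mTEc×2, mTeC×2, mTec×2
MmTteeCC gametes: MTeC×4, MteC×4, mTeC×4, mteC×4
MmTTEeCc×MmTteeCC grid (16·16=256): MMTTEeCC=8 MMTTEeCc=8 MMTTeeCC=8 MMTTeeCc=8 MMTtEeCC=8 MMTtEeCc=8 MMTteeCC=8 MMTteeCc=8 MmTTEeCC=16 MmTTEeCc=16 MmTTeeCC=16 MmTTeeCc=16 MmTtEeCC=16 MmTtEeCc=16 MmTteeCC=16 MmTteeCc=16 mmTTEeCC=8 mmTTEeCc=8 mmTTeeCC=8 mmTTeeCc=8 mmTtEeCC=8 mmTtEeCc=8 mmTteeCC=8 mmTteeCc=8
mmTteeCC hits 8/256; gcd=8; 8÷8/256÷8 = 1/32

P(mmTteeCC) = 1/32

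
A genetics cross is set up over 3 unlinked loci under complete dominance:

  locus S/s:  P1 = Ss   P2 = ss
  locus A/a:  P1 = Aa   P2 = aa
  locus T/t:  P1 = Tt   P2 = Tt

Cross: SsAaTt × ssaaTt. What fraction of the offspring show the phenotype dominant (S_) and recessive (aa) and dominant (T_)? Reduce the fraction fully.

P(S_ aa T_) = 3/16

SsAaTt gametes: SAT×1, SAt×1, SaT×1, Sat×1, sAT×1, sAt×1, saT×1, sat×1
ssaaTt gametes: saT×4, sat×4
SsAaTt×ssaaTt grid (8·8=64): SsAaTT=4 SsAaTt=8 SsAatt=4 SsaaTT=4 SsaaTt=8 Ssaatt=4 ssAaTT=4 ssAaTt=8 ssAatt=4 ssaaTT=4 ssaaTt=8 ssaatt=4
S_ aa T_ hits 12/64; gcd=4; 12÷4/64÷4 = 3/16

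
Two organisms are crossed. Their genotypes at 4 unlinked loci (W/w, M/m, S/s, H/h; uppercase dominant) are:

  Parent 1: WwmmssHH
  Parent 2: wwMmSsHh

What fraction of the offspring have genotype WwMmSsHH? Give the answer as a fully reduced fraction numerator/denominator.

WwmmssHH gametes: WmsH×8, wmsH×8
wwMmSsHh gametes: wMSH×2, wMSh×2, wMsH×2, wMsh×2, wmSH×2, wmSh×2, wmsH×2, wmsh×2
WwmmssHH×wwMmSsHh grid (16·16=256): WwMmSsHH=16 WwMmSsHh=16 WwMmssHH=16 WwMmssHh=16 WwmmSsHH=16 WwmmSsHh=16 WwmmssHH=16 WwmmssHh=16 wwMmSsHH=16 wwMmSsHh=16 wwMmssHH=16 wwMmssHh=16 wwmmSsHH=16 wwmmSsHh=16 wwmmssHH=16 wwmmssHh=16
WwMmSsHH hits 16/256; gcd=16; 16÷16/256÷16 = 1/16

P(WwMmSsHH) = 1/16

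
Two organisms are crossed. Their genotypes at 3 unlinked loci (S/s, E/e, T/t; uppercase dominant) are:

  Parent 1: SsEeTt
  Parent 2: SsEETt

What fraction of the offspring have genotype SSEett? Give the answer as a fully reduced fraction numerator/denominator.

SsEeTt gametes: SET×1, SEt×1, SeT×1, Set×1, sET×1, sEt×1, seT×1, set×1
SsEETt gametes: SET×2, SEt×2, sET×2, sEt×2
SsEeTt×SsEETt grid (8·8=64): SSEETT=2 SSEETt=4 SSEEtt=2 SSEeTT=2 SSEeTt=4 SSEett=2 SsEETT=4 SsEETt=8 SsEEtt=4 SsEeTT=4 SsEeTt=8 SsEett=4 ssEETT=2 ssEETt=4 ssEEtt=2 ssEeTT=2 ssEeTt=4 ssEett=2
SSEett hits 2/64; gcd=2; 2÷2/64÷2 = 1/32

P(SSEett) = 1/32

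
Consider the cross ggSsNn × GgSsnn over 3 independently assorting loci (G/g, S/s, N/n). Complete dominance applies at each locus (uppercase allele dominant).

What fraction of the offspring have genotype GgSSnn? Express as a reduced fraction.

P(GgSSnn) = 1/16

ggSsNn gametes: gSN×2, gSn×2, gsN×2, gsn×2
GgSsnn gametes: GSn×2, Gsn×2, gSn×2, gsn×2
ggSsNn×GgSsnn grid (8·8=64): GgSSNn=4 GgSSnn=4 GgSsNn=8 GgSsnn=8 GgssNn=4 Ggssnn=4 ggSSNn=4 ggSSnn=4 ggSsNn=8 ggSsnn=8 ggssNn=4 ggssnn=4
GgSSnn hits 4/64; gcd=4; 4÷4/64÷4 = 1/16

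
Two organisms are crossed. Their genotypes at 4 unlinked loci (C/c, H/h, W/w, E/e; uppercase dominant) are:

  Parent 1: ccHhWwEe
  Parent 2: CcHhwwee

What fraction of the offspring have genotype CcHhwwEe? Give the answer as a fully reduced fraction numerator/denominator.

P(CcHhwwEe) = 1/16

ccHhWwEe gametes: cHWE×2, cHWe×2, cHwE×2, cHwe×2, chWE×2, chWe×2, chwE×2, chwe×2
CcHhwwee gametes: CHwe×4, Chwe×4, cHwe×4, chwe×4
ccHhWwEe×CcHhwwee grid (16·16=256): CcHHWwEe=8 CcHHWwee=8 CcHHwwEe=8 CcHHwwee=8 CcHhWwEe=16 CcHhWwee=16 CcHhwwEe=16 CcHhwwee=16 CchhWwEe=8 CchhWwee=8 CchhwwEe=8 Cchhwwee=8 ccHHWwEe=8 ccHHWwee=8 ccHHwwEe=8 ccHHwwee=8 ccHhWwEe=16 ccHhWwee=16 ccHhwwEe=16 ccHhwwee=16 cchhWwEe=8 cchhWwee=8 cchhwwEe=8 cchhwwee=8
CcHhwwEe hits 16/256; gcd=16; 16÷16/256÷16 = 1/16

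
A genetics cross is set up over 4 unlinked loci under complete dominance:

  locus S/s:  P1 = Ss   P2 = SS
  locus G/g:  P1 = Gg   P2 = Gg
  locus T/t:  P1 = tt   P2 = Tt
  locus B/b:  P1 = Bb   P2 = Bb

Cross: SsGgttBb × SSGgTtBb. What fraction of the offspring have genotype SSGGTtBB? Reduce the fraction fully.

P(SSGGTtBB) = 1/64

SsGgttBb gametes: SGtB×2, SGtb×2, SgtB×2, Sgtb×2, sGtB×2, sGtb×2, sgtB×2, sgtb×2
SSGgTtBb gametes: SGTB×2, SGTb×2, SGtB×2, SGtb×2, SgTB×2, SgTb×2, SgtB×2, Sgtb×2
SsGgttBb×SSGgTtBb grid (16·16=256): SSGGTtBB=4 SSGGTtBb=8 SSGGTtbb=4 SSGGttBB=4 SSGGttBb=8 SSGGttbb=4 SSGgTtBB=8 SSGgTtBb=16 SSGgTtbb=8 SSGgttBB=8 SSGgttBb=16 SSGgttbb=8 SSggTtBB=4 SSggTtBb=8 SSggTtbb=4 SSggttBB=4 SSggttBb=8 SSggttbb=4 SsGGTtBB=4 SsGGTtBb=8 SsGGTtbb=4 SsGGttBB=4 SsGGttBb=8 SsGGttbb=4 SsGgTtBB=8 SsGgTtBb=16 SsGgTtbb=8 SsGgttBB=8 SsGgttBb=16 SsGgttbb=8 SsggTtBB=4 SsggTtBb=8 SsggTtbb=4 SsggttBB=4 SsggttBb=8 Ssggttbb=4
SSGGTtBB hits 4/256; gcd=4; 4÷4/256÷4 = 1/64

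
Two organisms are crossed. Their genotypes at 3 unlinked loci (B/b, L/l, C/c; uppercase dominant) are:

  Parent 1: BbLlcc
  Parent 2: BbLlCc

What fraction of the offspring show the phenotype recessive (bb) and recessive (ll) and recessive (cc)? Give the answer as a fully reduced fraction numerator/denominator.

BbLlcc gametes: BLc×2, Blc×2, bLc×2, blc×2
BbLlCc gametes: BLC×1, BLc×1, BlC×1, Blc×1, bLC×1, bLc×1, blC×1, blc×1
BbLlcc×BbLlCc grid (8·8=64): BBLLCc=2 BBLLcc=2 BBLlCc=4 BBLlcc=4 BBllCc=2 BBllcc=2 BbLLCc=4 BbLLcc=4 BbLlCc=8 BbLlcc=8 BbllCc=4 Bbllcc=4 bbLLCc=2 bbLLcc=2 bbLlCc=4 bbLlcc=4 bbllCc=2 bbllcc=2
bb ll cc hits 2/64; gcd=2; 2÷2/64÷2 = 1/32

P(bb ll cc) = 1/32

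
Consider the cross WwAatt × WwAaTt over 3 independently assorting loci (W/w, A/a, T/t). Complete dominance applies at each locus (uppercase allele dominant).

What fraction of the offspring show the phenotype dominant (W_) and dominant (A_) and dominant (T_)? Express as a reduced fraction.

P(W_ A_ T_) = 9/32

WwAatt gametes: WAt×2, Wat×2, wAt×2, wat×2
WwAaTt gametes: WAT×1, WAt×1, WaT×1, Wat×1, wAT×1, wAt×1, waT×1, wat×1
WwAatt×WwAaTt grid (8·8=64): WWAATt=2 WWAAtt=2 WWAaTt=4 WWAatt=4 WWaaTt=2 WWaatt=2 WwAATt=4 WwAAtt=4 WwAaTt=8 WwAatt=8 WwaaTt=4 Wwaatt=4 wwAATt=2 wwAAtt=2 wwAaTt=4 wwAatt=4 wwaaTt=2 wwaatt=2
W_ A_ T_ hits 18/64; gcd=2; 18÷2/64÷2 = 9/32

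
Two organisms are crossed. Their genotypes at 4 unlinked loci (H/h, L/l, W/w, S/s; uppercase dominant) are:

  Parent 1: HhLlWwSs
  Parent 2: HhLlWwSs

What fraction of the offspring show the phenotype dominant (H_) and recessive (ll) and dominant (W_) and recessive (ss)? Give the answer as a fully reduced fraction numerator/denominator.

HhLlWwSs gametes: HLWS×1, HLWs×1, HLwS×1, HLws×1, HlWS×1, HlWs×1, HlwS×1, Hlws×1, hLWS×1, hLWs×1, hLwS×1, hLws×1, hlWS×1, hlWs×1, hlwS×1, hlws×1
HhLlWwSs gametes: HLWS×1, HLWs×1, HLwS×1, HLws×1, HlWS×1, HlWs×1, HlwS×1, Hlws×1, hLWS×1, hLWs×1, hLwS×1, hLws×1, hlWS×1, hlWs×1, hlwS×1, hlws×1
HhLlWwSs×HhLlWwSs grid (16·16=256): HHLLWWSS=1 HHLLWWSs=2 HHLLWWss=1 HHLLWwSS=2 HHLLWwSs=4 HHLLWwss=2 HHLLwwSS=1 HHLLwwSs=2 HHLLwwss=1 HHLlWWSS=2 HHLlWWSs=4 HHLlWWss=2 HHLlWwSS=4 HHLlWwSs=8 HHLlWwss=4 HHLlwwSS=2 HHLlwwSs=4 HHLlwwss=2 HHllWWSS=1 HHllWWSs=2 HHllWWss=1 HHllWwSS=2 HHllWwSs=4 HHllWwss=2 HHllwwSS=1 HHllwwSs=2 HHllwwss=1 HhLLWWSS=2 HhLLWWSs=4 HhLLWWss=2 HhLLWwSS=4 HhLLWwSs=8 HhLLWwss=4 HhLLwwSS=2 HhLLwwSs=4 HhLLwwss=2 HhLlWWSS=4 HhLlWWSs=8 HhLlWWss=4 HhLlWwSS=8 HhLlWwSs=16 HhLlWwss=8 HhLlwwSS=4 HhLlwwSs=8 HhLlwwss=4 HhllWWSS=2 HhllWWSs=4 HhllWWss=2 HhllWwSS=4 HhllWwSs=8 HhllWwss=4 HhllwwSS=2 HhllwwSs=4 Hhllwwss=2 hhLLWWSS=1 hhLLWWSs=2 hhLLWWss=1 hhLLWwSS=2 hhLLWwSs=4 hhLLWwss=2 hhLLwwSS=1 hhLLwwSs=2 hhLLwwss=1 hhLlWWSS=2 hhLlWWSs=4 hhLlWWss=2 hhLlWwSS=4 hhLlWwSs=8 hhLlWwss=4 hhLlwwSS=2 hhLlwwSs=4 hhLlwwss=2 hhllWWSS=1 hhllWWSs=2 hhllWWss=1 hhllWwSS=2 hhllWwSs=4 hhllWwss=2 hhllwwSS=1 hhllwwSs=2 hhllwwss=1
H_ ll W_ ss hits 9/256; gcd=1; 9÷1/256÷1 = 9/256

P(H_ ll W_ ss) = 9/256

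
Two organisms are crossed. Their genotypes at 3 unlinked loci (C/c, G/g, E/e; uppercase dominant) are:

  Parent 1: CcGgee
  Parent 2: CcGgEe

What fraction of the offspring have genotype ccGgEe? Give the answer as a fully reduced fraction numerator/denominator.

CcGgee gametes: CGe×2, Cge×2, cGe×2, cge×2
CcGgEe gametes: CGE×1, CGe×1, CgE×1, Cge×1, cGE×1, cGe×1, cgE×1, cge×1
CcGgee×CcGgEe grid (8·8=64): CCGGEe=2 CCGGee=2 CCGgEe=4 CCGgee=4 CCggEe=2 CCggee=2 CcGGEe=4 CcGGee=4 CcGgEe=8 CcGgee=8 CcggEe=4 Ccggee=4 ccGGEe=2 ccGGee=2 ccGgEe=4 ccGgee=4 ccggEe=2 ccggee=2
ccGgEe hits 4/64; gcd=4; 4÷4/64÷4 = 1/16

P(ccGgEe) = 1/16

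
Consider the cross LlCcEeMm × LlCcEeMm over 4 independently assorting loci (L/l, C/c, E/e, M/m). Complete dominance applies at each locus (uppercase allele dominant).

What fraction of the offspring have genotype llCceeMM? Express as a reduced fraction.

LlCcEeMm gametes: LCEM×1, LCEm×1, LCeM×1, LCem×1, LcEM×1, LcEm×1, LceM×1, Lcem×1, lCEM×1, lCEm×1, lCeM×1, lCem×1, lcEM×1, lcEm×1, lceM×1, lcem×1
LlCcEeMm gametes: LCEM×1, LCEm×1, LCeM×1, LCem×1, LcEM×1, LcEm×1, LceM×1, Lcem×1, lCEM×1, lCEm×1, lCeM×1, lCem×1, lcEM×1, lcEm×1, lceM×1, lcem×1
LlCcEeMm×LlCcEeMm grid (16·16=256): LLCCEEMM=1 LLCCEEMm=2 LLCCEEmm=1 LLCCEeMM=2 LLCCEeMm=4 LLCCEemm=2 LLCCeeMM=1 LLCCeeMm=2 LLCCeemm=1 LLCcEEMM=2 LLCcEEMm=4 LLCcEEmm=2 LLCcEeMM=4 LLCcEeMm=8 LLCcEemm=4 LLCceeMM=2 LLCceeMm=4 LLCceemm=2 LLccEEMM=1 LLccEEMm=2 LLccEEmm=1 LLccEeMM=2 LLccEeMm=4 LLccEemm=2 LLcceeMM=1 LLcceeMm=2 LLcceemm=1 LlCCEEMM=2 LlCCEEMm=4 LlCCEEmm=2 LlCCEeMM=4 LlCCEeMm=8 LlCCEemm=4 LlCCeeMM=2 LlCCeeMm=4 LlCCeemm=2 LlCcEEMM=4 LlCcEEMm=8 LlCcEEmm=4 LlCcEeMM=8 LlCcEeMm=16 LlCcEemm=8 LlCceeMM=4 LlCceeMm=8 LlCceemm=4 LlccEEMM=2 LlccEEMm=4 LlccEEmm=2 LlccEeMM=4 LlccEeMm=8 LlccEemm=4 LlcceeMM=2 LlcceeMm=4 Llcceemm=2 llCCEEMM=1 llCCEEMm=2 llCCEEmm=1 llCCEeMM=2 llCCEeMm=4 llCCEemm=2 llCCeeMM=1 llCCeeMm=2 llCCeemm=1 llCcEEMM=2 llCcEEMm=4 llCcEEmm=2 llCcEeMM=4 llCcEeMm=8 llCcEemm=4 llCceeMM=2 llCceeMm=4 llCceemm=2 llccEEMM=1 llccEEMm=2 llccEEmm=1 llccEeMM=2 llccEeMm=4 llccEemm=2 llcceeMM=1 llcceeMm=2 llcceemm=1
llCceeMM hits 2/256; gcd=2; 2÷2/256÷2 = 1/128

P(llCceeMM) = 1/128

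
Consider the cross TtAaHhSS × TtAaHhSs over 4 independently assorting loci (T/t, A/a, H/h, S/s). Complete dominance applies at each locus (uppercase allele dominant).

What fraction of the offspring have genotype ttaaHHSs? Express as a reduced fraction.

TtAaHhSS gametes: TAHS×2, TAhS×2, TaHS×2, TahS×2, tAHS×2, tAhS×2, taHS×2, tahS×2
TtAaHhSs gametes: TAHS×1, TAHs×1, TAhS×1, TAhs×1, TaHS×1, TaHs×1, TahS×1, Tahs×1, tAHS×1, tAHs×1, tAhS×1, tAhs×1, taHS×1, taHs×1, tahS×1, tahs×1
TtAaHhSS×TtAaHhSs grid (16·16=256): TTAAHHSS=2 TTAAHHSs=2 TTAAHhSS=4 TTAAHhSs=4 TTAAhhSS=2 TTAAhhSs=2 TTAaHHSS=4 TTAaHHSs=4 TTAaHhSS=8 TTAaHhSs=8 TTAahhSS=4 TTAahhSs=4 TTaaHHSS=2 TTaaHHSs=2 TTaaHhSS=4 TTaaHhSs=4 TTaahhSS=2 TTaahhSs=2 TtAAHHSS=4 TtAAHHSs=4 TtAAHhSS=8 TtAAHhSs=8 TtAAhhSS=4 TtAAhhSs=4 TtAaHHSS=8 TtAaHHSs=8 TtAaHhSS=16 TtAaHhSs=16 TtAahhSS=8 TtAahhSs=8 TtaaHHSS=4 TtaaHHSs=4 TtaaHhSS=8 TtaaHhSs=8 TtaahhSS=4 TtaahhSs=4 ttAAHHSS=2 ttAAHHSs=2 ttAAHhSS=4 ttAAHhSs=4 ttAAhhSS=2 ttAAhhSs=2 ttAaHHSS=4 ttAaHHSs=4 ttAaHhSS=8 ttAaHhSs=8 ttAahhSS=4 ttAahhSs=4 ttaaHHSS=2 ttaaHHSs=2 ttaaHhSS=4 ttaaHhSs=4 ttaahhSS=2 ttaahhSs=2
ttaaHHSs hits 2/256; gcd=2; 2÷2/256÷2 = 1/128

P(ttaaHHSs) = 1/128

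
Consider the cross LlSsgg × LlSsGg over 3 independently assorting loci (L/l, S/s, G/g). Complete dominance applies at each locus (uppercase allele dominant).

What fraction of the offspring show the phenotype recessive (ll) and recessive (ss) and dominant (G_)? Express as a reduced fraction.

LlSsgg gametes: LSg×2, Lsg×2, lSg×2, lsg×2
LlSsGg gametes: LSG×1, LSg×1, LsG×1, Lsg×1, lSG×1, lSg×1, lsG×1, lsg×1
LlSsgg×LlSsGg grid (8·8=64): LLSSGg=2 LLSSgg=2 LLSsGg=4 LLSsgg=4 LLssGg=2 LLssgg=2 LlSSGg=4 LlSSgg=4 LlSsGg=8 LlSsgg=8 LlssGg=4 Llssgg=4 llSSGg=2 llSSgg=2 llSsGg=4 llSsgg=4 llssGg=2 llssgg=2
ll ss G_ hits 2/64; gcd=2; 2÷2/64÷2 = 1/32

P(ll ss G_) = 1/32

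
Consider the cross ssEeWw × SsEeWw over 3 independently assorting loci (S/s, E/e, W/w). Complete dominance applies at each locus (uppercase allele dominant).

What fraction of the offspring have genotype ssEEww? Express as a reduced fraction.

ssEeWw gametes: sEW×2, sEw×2, seW×2, sew×2
SsEeWw gametes: SEW×1, SEw×1, SeW×1, Sew×1, sEW×1, sEw×1, seW×1, sew×1
ssEeWw×SsEeWw grid (8·8=64): SsEEWW=2 SsEEWw=4 SsEEww=2 SsEeWW=4 SsEeWw=8 SsEeww=4 SseeWW=2 SseeWw=4 Sseeww=2 ssEEWW=2 ssEEWw=4 ssEEww=2 ssEeWW=4 ssEeWw=8 ssEeww=4 sseeWW=2 sseeWw=4 sseeww=2
ssEEww hits 2/64; gcd=2; 2÷2/64÷2 = 1/32

P(ssEEww) = 1/32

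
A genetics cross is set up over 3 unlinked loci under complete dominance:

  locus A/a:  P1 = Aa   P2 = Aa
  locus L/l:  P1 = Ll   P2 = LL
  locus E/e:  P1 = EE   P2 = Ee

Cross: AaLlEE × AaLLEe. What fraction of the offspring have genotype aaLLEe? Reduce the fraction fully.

P(aaLLEe) = 1/16

AaLlEE gametes: ALE×2, AlE×2, aLE×2, alE×2
AaLLEe gametes: ALE×2, ALe×2, aLE×2, aLe×2
AaLlEE×AaLLEe grid (8·8=64): AALLEE=4 AALLEe=4 AALlEE=4 AALlEe=4 AaLLEE=8 AaLLEe=8 AaLlEE=8 AaLlEe=8 aaLLEE=4 aaLLEe=4 aaLlEE=4 aaLlEe=4
aaLLEe hits 4/64; gcd=4; 4÷4/64÷4 = 1/16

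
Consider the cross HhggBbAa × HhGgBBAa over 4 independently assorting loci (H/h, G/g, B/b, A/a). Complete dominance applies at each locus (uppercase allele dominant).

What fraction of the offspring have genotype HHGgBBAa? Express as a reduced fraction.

P(HHGgBBAa) = 1/32

HhggBbAa gametes: HgBA×2, HgBa×2, HgbA×2, Hgba×2, hgBA×2, hgBa×2, hgbA×2, hgba×2
HhGgBBAa gametes: HGBA×2, HGBa×2, HgBA×2, HgBa×2, hGBA×2, hGBa×2, hgBA×2, hgBa×2
HhggBbAa×HhGgBBAa grid (16·16=256): HHGgBBAA=4 HHGgBBAa=8 HHGgBBaa=4 HHGgBbAA=4 HHGgBbAa=8 HHGgBbaa=4 HHggBBAA=4 HHggBBAa=8 HHggBBaa=4 HHggBbAA=4 HHggBbAa=8 HHggBbaa=4 HhGgBBAA=8 HhGgBBAa=16 HhGgBBaa=8 HhGgBbAA=8 HhGgBbAa=16 HhGgBbaa=8 HhggBBAA=8 HhggBBAa=16 HhggBBaa=8 HhggBbAA=8 HhggBbAa=16 HhggBbaa=8 hhGgBBAA=4 hhGgBBAa=8 hhGgBBaa=4 hhGgBbAA=4 hhGgBbAa=8 hhGgBbaa=4 hhggBBAA=4 hhggBBAa=8 hhggBBaa=4 hhggBbAA=4 hhggBbAa=8 hhggBbaa=4
HHGgBBAa hits 8/256; gcd=8; 8÷8/256÷8 = 1/32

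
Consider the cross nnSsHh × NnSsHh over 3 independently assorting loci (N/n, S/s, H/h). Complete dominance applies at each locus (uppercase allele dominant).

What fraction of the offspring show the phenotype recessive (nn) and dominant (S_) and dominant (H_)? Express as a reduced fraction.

P(nn S_ H_) = 9/32

nnSsHh gametes: nSH×2, nSh×2, nsH×2, nsh×2
NnSsHh gametes: NSH×1, NSh×1, NsH×1, Nsh×1, nSH×1, nSh×1, nsH×1, nsh×1
nnSsHh×NnSsHh grid (8·8=64): NnSSHH=2 NnSSHh=4 NnSShh=2 NnSsHH=4 NnSsHh=8 NnSshh=4 NnssHH=2 NnssHh=4 Nnsshh=2 nnSSHH=2 nnSSHh=4 nnSShh=2 nnSsHH=4 nnSsHh=8 nnSshh=4 nnssHH=2 nnssHh=4 nnsshh=2
nn S_ H_ hits 18/64; gcd=2; 18÷2/64÷2 = 9/32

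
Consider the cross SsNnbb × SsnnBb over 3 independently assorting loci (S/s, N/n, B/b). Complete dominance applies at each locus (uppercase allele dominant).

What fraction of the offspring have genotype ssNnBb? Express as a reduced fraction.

SsNnbb gametes: SNb×2, Snb×2, sNb×2, snb×2
SsnnBb gametes: SnB×2, Snb×2, snB×2, snb×2
SsNnbb×SsnnBb grid (8·8=64): SSNnBb=4 SSNnbb=4 SSnnBb=4 SSnnbb=4 SsNnBb=8 SsNnbb=8 SsnnBb=8 Ssnnbb=8 ssNnBb=4 ssNnbb=4 ssnnBb=4 ssnnbb=4
ssNnBb hits 4/64; gcd=4; 4÷4/64÷4 = 1/16

P(ssNnBb) = 1/16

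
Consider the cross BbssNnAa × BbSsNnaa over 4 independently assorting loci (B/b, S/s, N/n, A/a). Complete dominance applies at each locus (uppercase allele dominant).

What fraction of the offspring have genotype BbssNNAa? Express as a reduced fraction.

P(BbssNNAa) = 1/32

BbssNnAa gametes: BsNA×2, BsNa×2, BsnA×2, Bsna×2, bsNA×2, bsNa×2, bsnA×2, bsna×2
BbSsNnaa gametes: BSNa×2, BSna×2, BsNa×2, Bsna×2, bSNa×2, bSna×2, bsNa×2, bsna×2
BbssNnAa×BbSsNnaa grid (16·16=256): BBSsNNAa=4 BBSsNNaa=4 BBSsNnAa=8 BBSsNnaa=8 BBSsnnAa=4 BBSsnnaa=4 BBssNNAa=4 BBssNNaa=4 BBssNnAa=8 BBssNnaa=8 BBssnnAa=4 BBssnnaa=4 BbSsNNAa=8 BbSsNNaa=8 BbSsNnAa=16 BbSsNnaa=16 BbSsnnAa=8 BbSsnnaa=8 BbssNNAa=8 BbssNNaa=8 BbssNnAa=16 BbssNnaa=16 BbssnnAa=8 Bbssnnaa=8 bbSsNNAa=4 bbSsNNaa=4 bbSsNnAa=8 bbSsNnaa=8 bbSsnnAa=4 bbSsnnaa=4 bbssNNAa=4 bbssNNaa=4 bbssNnAa=8 bbssNnaa=8 bbssnnAa=4 bbssnnaa=4
BbssNNAa hits 8/256; gcd=8; 8÷8/256÷8 = 1/32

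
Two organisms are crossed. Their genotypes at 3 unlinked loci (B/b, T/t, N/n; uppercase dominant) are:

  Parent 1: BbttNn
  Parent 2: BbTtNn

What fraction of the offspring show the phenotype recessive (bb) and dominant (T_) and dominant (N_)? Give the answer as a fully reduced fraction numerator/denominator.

P(bb T_ N_) = 3/32

BbttNn gametes: BtN×2, Btn×2, btN×2, btn×2
BbTtNn gametes: BTN×1, BTn×1, BtN×1, Btn×1, bTN×1, bTn×1, btN×1, btn×1
BbttNn×BbTtNn grid (8·8=64): BBTtNN=2 BBTtNn=4 BBTtnn=2 BBttNN=2 BBttNn=4 BBttnn=2 BbTtNN=4 BbTtNn=8 BbTtnn=4 BbttNN=4 BbttNn=8 Bbttnn=4 bbTtNN=2 bbTtNn=4 bbTtnn=2 bbttNN=2 bbttNn=4 bbttnn=2
bb T_ N_ hits 6/64; gcd=2; 6÷2/64÷2 = 3/32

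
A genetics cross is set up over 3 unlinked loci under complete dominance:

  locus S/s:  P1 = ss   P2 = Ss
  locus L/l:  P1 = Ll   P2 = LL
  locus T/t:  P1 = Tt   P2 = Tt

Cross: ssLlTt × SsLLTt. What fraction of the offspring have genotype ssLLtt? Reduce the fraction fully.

ssLlTt gametes: sLT×2, sLt×2, slT×2, slt×2
SsLLTt gametes: SLT×2, SLt×2, sLT×2, sLt×2
ssLlTt×SsLLTt grid (8·8=64): SsLLTT=4 SsLLTt=8 SsLLtt=4 SsLlTT=4 SsLlTt=8 SsLltt=4 ssLLTT=4 ssLLTt=8 ssLLtt=4 ssLlTT=4 ssLlTt=8 ssLltt=4
ssLLtt hits 4/64; gcd=4; 4÷4/64÷4 = 1/16

P(ssLLtt) = 1/16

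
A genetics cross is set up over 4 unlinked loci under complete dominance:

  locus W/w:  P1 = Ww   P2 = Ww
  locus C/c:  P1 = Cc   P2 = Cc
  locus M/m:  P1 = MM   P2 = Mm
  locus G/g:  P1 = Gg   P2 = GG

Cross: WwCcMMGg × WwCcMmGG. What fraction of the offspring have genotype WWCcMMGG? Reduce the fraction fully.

WwCcMMGg gametes: WCMG×2, WCMg×2, WcMG×2, WcMg×2, wCMG×2, wCMg×2, wcMG×2, wcMg×2
WwCcMmGG gametes: WCMG×2, WCmG×2, WcMG×2, WcmG×2, wCMG×2, wCmG×2, wcMG×2, wcmG×2
WwCcMMGg×WwCcMmGG grid (16·16=256): WWCCMMGG=4 WWCCMMGg=4 WWCCMmGG=4 WWCCMmGg=4 WWCcMMGG=8 WWCcMMGg=8 WWCcMmGG=8 WWCcMmGg=8 WWccMMGG=4 WWccMMGg=4 WWccMmGG=4 WWccMmGg=4 WwCCMMGG=8 WwCCMMGg=8 WwCCMmGG=8 WwCCMmGg=8 WwCcMMGG=16 WwCcMMGg=16 WwCcMmGG=16 WwCcMmGg=16 WwccMMGG=8 WwccMMGg=8 WwccMmGG=8 WwccMmGg=8 wwCCMMGG=4 wwCCMMGg=4 wwCCMmGG=4 wwCCMmGg=4 wwCcMMGG=8 wwCcMMGg=8 wwCcMmGG=8 wwCcMmGg=8 wwccMMGG=4 wwccMMGg=4 wwccMmGG=4 wwccMmGg=4
WWCcMMGG hits 8/256; gcd=8; 8÷8/256÷8 = 1/32

P(WWCcMMGG) = 1/32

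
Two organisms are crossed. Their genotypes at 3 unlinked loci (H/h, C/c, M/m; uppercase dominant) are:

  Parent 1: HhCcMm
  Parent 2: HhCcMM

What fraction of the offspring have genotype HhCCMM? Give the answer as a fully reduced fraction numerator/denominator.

HhCcMm gametes: HCM×1, HCm×1, HcM×1, Hcm×1, hCM×1, hCm×1, hcM×1, hcm×1
HhCcMM gametes: HCM×2, HcM×2, hCM×2, hcM×2
HhCcMm×HhCcMM grid (8·8=64): HHCCMM=2 HHCCMm=2 HHCcMM=4 HHCcMm=4 HHccMM=2 HHccMm=2 HhCCMM=4 HhCCMm=4 HhCcMM=8 HhCcMm=8 HhccMM=4 HhccMm=4 hhCCMM=2 hhCCMm=2 hhCcMM=4 hhCcMm=4 hhccMM=2 hhccMm=2
HhCCMM hits 4/64; gcd=4; 4÷4/64÷4 = 1/16

P(HhCCMM) = 1/16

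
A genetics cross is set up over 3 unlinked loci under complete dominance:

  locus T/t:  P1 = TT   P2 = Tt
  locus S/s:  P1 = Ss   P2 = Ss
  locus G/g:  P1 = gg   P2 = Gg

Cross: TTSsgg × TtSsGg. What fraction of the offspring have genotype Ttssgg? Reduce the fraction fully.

TTSsgg gametes: TSg×4, Tsg×4
TtSsGg gametes: TSG×1, TSg×1, TsG×1, Tsg×1, tSG×1, tSg×1, tsG×1, tsg×1
TTSsgg×TtSsGg grid (8·8=64): TTSSGg=4 TTSSgg=4 TTSsGg=8 TTSsgg=8 TTssGg=4 TTssgg=4 TtSSGg=4 TtSSgg=4 TtSsGg=8 TtSsgg=8 TtssGg=4 Ttssgg=4
Ttssgg hits 4/64; gcd=4; 4÷4/64÷4 = 1/16

P(Ttssgg) = 1/16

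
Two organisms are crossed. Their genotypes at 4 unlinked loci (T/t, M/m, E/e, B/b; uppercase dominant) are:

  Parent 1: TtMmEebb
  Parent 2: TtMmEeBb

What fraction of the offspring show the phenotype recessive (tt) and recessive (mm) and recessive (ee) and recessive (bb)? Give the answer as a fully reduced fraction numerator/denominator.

P(tt mm ee bb) = 1/128

TtMmEebb gametes: TMEb×2, TMeb×2, TmEb×2, Tmeb×2, tMEb×2, tMeb×2, tmEb×2, tmeb×2
TtMmEeBb gametes: TMEB×1, TMEb×1, TMeB×1, TMeb×1, TmEB×1, TmEb×1, TmeB×1, Tmeb×1, tMEB×1, tMEb×1, tMeB×1, tMeb×1, tmEB×1, tmEb×1, tmeB×1, tmeb×1
TtMmEebb×TtMmEeBb grid (16·16=256): TTMMEEBb=2 TTMMEEbb=2 TTMMEeBb=4 TTMMEebb=4 TTMMeeBb=2 TTMMeebb=2 TTMmEEBb=4 TTMmEEbb=4 TTMmEeBb=8 TTMmEebb=8 TTMmeeBb=4 TTMmeebb=4 TTmmEEBb=2 TTmmEEbb=2 TTmmEeBb=4 TTmmEebb=4 TTmmeeBb=2 TTmmeebb=2 TtMMEEBb=4 TtMMEEbb=4 TtMMEeBb=8 TtMMEebb=8 TtMMeeBb=4 TtMMeebb=4 TtMmEEBb=8 TtMmEEbb=8 TtMmEeBb=16 TtMmEebb=16 TtMmeeBb=8 TtMmeebb=8 TtmmEEBb=4 TtmmEEbb=4 TtmmEeBb=8 TtmmEebb=8 TtmmeeBb=4 Ttmmeebb=4 ttMMEEBb=2 ttMMEEbb=2 ttMMEeBb=4 ttMMEebb=4 ttMMeeBb=2 ttMMeebb=2 ttMmEEBb=4 ttMmEEbb=4 ttMmEeBb=8 ttMmEebb=8 ttMmeeBb=4 ttMmeebb=4 ttmmEEBb=2 ttmmEEbb=2 ttmmEeBb=4 ttmmEebb=4 ttmmeeBb=2 ttmmeebb=2
tt mm ee bb hits 2/256; gcd=2; 2÷2/256÷2 = 1/128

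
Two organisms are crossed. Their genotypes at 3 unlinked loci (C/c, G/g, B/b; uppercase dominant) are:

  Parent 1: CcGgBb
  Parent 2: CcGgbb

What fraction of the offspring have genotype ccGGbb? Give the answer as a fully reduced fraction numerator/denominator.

CcGgBb gametes: CGB×1, CGb×1, CgB×1, Cgb×1, cGB×1, cGb×1, cgB×1, cgb×1
CcGgbb gametes: CGb×2, Cgb×2, cGb×2, cgb×2
CcGgBb×CcGgbb grid (8·8=64): CCGGBb=2 CCGGbb=2 CCGgBb=4 CCGgbb=4 CCggBb=2 CCggbb=2 CcGGBb=4 CcGGbb=4 CcGgBb=8 CcGgbb=8 CcggBb=4 Ccggbb=4 ccGGBb=2 ccGGbb=2 ccGgBb=4 ccGgbb=4 ccggBb=2 ccggbb=2
ccGGbb hits 2/64; gcd=2; 2÷2/64÷2 = 1/32

P(ccGGbb) = 1/32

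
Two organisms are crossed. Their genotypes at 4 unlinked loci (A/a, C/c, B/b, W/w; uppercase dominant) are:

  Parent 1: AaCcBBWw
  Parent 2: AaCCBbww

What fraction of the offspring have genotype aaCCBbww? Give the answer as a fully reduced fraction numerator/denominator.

P(aaCCBbww) = 1/32

AaCcBBWw gametes: ACBW×2, ACBw×2, AcBW×2, AcBw×2, aCBW×2, aCBw×2, acBW×2, acBw×2
AaCCBbww gametes: ACBw×4, ACbw×4, aCBw×4, aCbw×4
AaCcBBWw×AaCCBbww grid (16·16=256): AACCBBWw=8 AACCBBww=8 AACCBbWw=8 AACCBbww=8 AACcBBWw=8 AACcBBww=8 AACcBbWw=8 AACcBbww=8 AaCCBBWw=16 AaCCBBww=16 AaCCBbWw=16 AaCCBbww=16 AaCcBBWw=16 AaCcBBww=16 AaCcBbWw=16 AaCcBbww=16 aaCCBBWw=8 aaCCBBww=8 aaCCBbWw=8 aaCCBbww=8 aaCcBBWw=8 aaCcBBww=8 aaCcBbWw=8 aaCcBbww=8
aaCCBbww hits 8/256; gcd=8; 8÷8/256÷8 = 1/32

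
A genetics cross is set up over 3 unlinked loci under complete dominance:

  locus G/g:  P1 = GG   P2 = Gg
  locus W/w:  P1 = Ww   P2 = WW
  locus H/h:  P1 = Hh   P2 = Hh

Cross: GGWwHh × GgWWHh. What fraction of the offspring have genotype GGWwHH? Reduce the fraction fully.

P(GGWwHH) = 1/16

GGWwHh gametes: GWH×2, GWh×2, GwH×2, Gwh×2
GgWWHh gametes: GWH×2, GWh×2, gWH×2, gWh×2
GGWwHh×GgWWHh grid (8·8=64): GGWWHH=4 GGWWHh=8 GGWWhh=4 GGWwHH=4 GGWwHh=8 GGWwhh=4 GgWWHH=4 GgWWHh=8 GgWWhh=4 GgWwHH=4 GgWwHh=8 GgWwhh=4
GGWwHH hits 4/64; gcd=4; 4÷4/64÷4 = 1/16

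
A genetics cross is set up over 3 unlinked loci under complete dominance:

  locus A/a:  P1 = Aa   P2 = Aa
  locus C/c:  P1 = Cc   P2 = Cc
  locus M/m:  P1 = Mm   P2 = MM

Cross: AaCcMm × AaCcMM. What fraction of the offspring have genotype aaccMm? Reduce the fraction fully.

P(aaccMm) = 1/32

AaCcMm gametes: ACM×1, ACm×1, AcM×1, Acm×1, aCM×1, aCm×1, acM×1, acm×1
AaCcMM gametes: ACM×2, AcM×2, aCM×2, acM×2
AaCcMm×AaCcMM grid (8·8=64): AACCMM=2 AACCMm=2 AACcMM=4 AACcMm=4 AAccMM=2 AAccMm=2 AaCCMM=4 AaCCMm=4 AaCcMM=8 AaCcMm=8 AaccMM=4 AaccMm=4 aaCCMM=2 aaCCMm=2 aaCcMM=4 aaCcMm=4 aaccMM=2 aaccMm=2
aaccMm hits 2/64; gcd=2; 2÷2/64÷2 = 1/32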